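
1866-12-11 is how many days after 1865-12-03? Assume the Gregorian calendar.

373

Dec 3, 1865 → Jan 3, 1866: 31 days (December has 31).
Jan 3, 1866 → Feb 3, 1866: 31 days (January has 31).
Feb 3, 1866 → Mar 3, 1866: 28 days (February has 28).
Mar 3, 1866 → Apr 3, 1866: 31 days (March has 31).
Apr 3, 1866 → May 3, 1866: 30 days (April has 30).
May 3, 1866 → Jun 3, 1866: 31 days (May has 31).
Jun 3, 1866 → Jul 3, 1866: 30 days (June has 30).
Jul 3, 1866 → Aug 3, 1866: 31 days (July has 31).
Aug 3, 1866 → Sep 3, 1866: 31 days (August has 31).
Sep 3, 1866 → Oct 3, 1866: 30 days (September has 30).
Oct 3, 1866 → Nov 3, 1866: 31 days (October has 31).
Nov 3, 1866 → Dec 3, 1866: 30 days (November has 30).
Dec 3, 1866 → Dec 11, 1866: 8 days.
Total: 373 days.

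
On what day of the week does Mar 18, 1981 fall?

Wednesday

Doomsday rule: the anchor day for the 1900s is Wednesday. For year 81: 81÷12 = 6 r 9, and 9÷4 = 2, so 6+9+2 = 17.
Wednesday + 17 ≡ Saturday — that's 1981's doomsday.
In March the doomsday date is Mar 14.
Mar 18 is 4 days after Mar 14; 4 mod 7 = 4, so Saturday + 4 = Wednesday.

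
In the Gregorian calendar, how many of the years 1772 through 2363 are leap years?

Multiples of 4 in [1772,2363]: 148.
Of those, multiples of 100: 6 (not leap unless ÷400).
Multiples of 400: 1.
Leap years = 148 − 6 + 1 = 143.

143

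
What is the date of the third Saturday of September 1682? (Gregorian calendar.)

September 1, 1682 is a Tuesday.
The first Saturday is therefore September 5 (4 days later).
The third Saturday is 5 + 2×7 = September 19.

September 19, 1682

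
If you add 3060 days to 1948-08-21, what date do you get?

+365 (one year) → Aug 21, 1949 (2695 left).
+365 (one year) → Aug 21, 1950 (2330 left).
+365 (one year) → Aug 21, 1951 (1965 left).
+366 (one year; includes Feb 29, 1952) → Aug 21, 1952 (1599 left).
+365 (one year) → Aug 21, 1953 (1234 left).
+365 (one year) → Aug 21, 1954 (869 left).
+365 (one year) → Aug 21, 1955 (504 left).
+366 (one year; includes Feb 29, 1956) → Aug 21, 1956 (138 left).
Aug has 31 days: +11 → Sep 1, 1956 (127 left).
Sep has 30 days: +30 → Oct 1, 1956 (97 left).
Oct has 31 days: +31 → Nov 1, 1956 (66 left).
Nov has 30 days: +30 → Dec 1, 1956 (36 left).
Dec has 31 days: +31 → Jan 1, 1957 (5 left).
+5 → Jan 6, 1957.

January 6, 1957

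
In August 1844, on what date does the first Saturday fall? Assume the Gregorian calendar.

August 1, 1844 is a Thursday.
The first Saturday is therefore August 3 (2 days later).

August 3, 1844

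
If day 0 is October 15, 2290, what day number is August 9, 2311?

7602

Oct 15, 2290 → Oct 15, 2291: 365 days.
Oct 15, 2291 → Oct 15, 2292: 366 days (Feb 29, 2292 is in that span).
Oct 15, 2292 → Oct 15, 2293: 365 days.
Oct 15, 2293 → Oct 15, 2294: 365 days.
Oct 15, 2294 → Oct 15, 2295: 365 days.
Oct 15, 2295 → Oct 15, 2296: 366 days (Feb 29, 2296 is in that span).
Oct 15, 2296 → Oct 15, 2297: 365 days.
Oct 15, 2297 → Oct 15, 2298: 365 days.
Oct 15, 2298 → Oct 15, 2299: 365 days.
Oct 15, 2299 → Oct 15, 2300: 365 days.
Oct 15, 2300 → Oct 15, 2301: 365 days.
Oct 15, 2301 → Oct 15, 2302: 365 days.
Oct 15, 2302 → Oct 15, 2303: 365 days.
Oct 15, 2303 → Oct 15, 2304: 366 days (Feb 29, 2304 is in that span).
Oct 15, 2304 → Oct 15, 2305: 365 days.
Oct 15, 2305 → Oct 15, 2306: 365 days.
Oct 15, 2306 → Oct 15, 2307: 365 days.
Oct 15, 2307 → Oct 15, 2308: 366 days (Feb 29, 2308 is in that span).
Oct 15, 2308 → Oct 15, 2309: 365 days.
Oct 15, 2309 → Oct 15, 2310: 365 days.
Oct 15, 2310 → Nov 15, 2310: 31 days (October has 31).
Nov 15, 2310 → Dec 15, 2310: 30 days (November has 30).
Dec 15, 2310 → Jan 15, 2311: 31 days (December has 31).
Jan 15, 2311 → Feb 15, 2311: 31 days (January has 31).
Feb 15, 2311 → Mar 15, 2311: 28 days (February has 28).
Mar 15, 2311 → Apr 15, 2311: 31 days (March has 31).
Apr 15, 2311 → May 15, 2311: 30 days (April has 30).
May 15, 2311 → Jun 15, 2311: 31 days (May has 31).
Jun 15, 2311 → Jul 15, 2311: 30 days (June has 30).
Jul 15, 2311 → Aug 9, 2311: 25 days.
Total: 7602 days.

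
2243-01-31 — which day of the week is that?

Doomsday rule: the anchor day for the 2200s is Friday. For year 43: 43÷12 = 3 r 7, and 7÷4 = 1, so 3+7+1 = 11.
Friday + 11 ≡ Tuesday — that's 2243's doomsday.
In January the doomsday date is Jan 3 (2243 is not a leap year).
Jan 31 is 28 days after Jan 3; 28 mod 7 = 0, so Tuesday + 0 = Tuesday.

Tuesday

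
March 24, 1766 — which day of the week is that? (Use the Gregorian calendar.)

Monday

Doomsday rule: the anchor day for the 1700s is Sunday. For year 66: 66÷12 = 5 r 6, and 6÷4 = 1, so 5+6+1 = 12.
Sunday + 12 ≡ Friday — that's 1766's doomsday.
In March the doomsday date is Mar 14.
Mar 24 is 10 days after Mar 14; 10 mod 7 = 3, so Friday + 3 = Monday.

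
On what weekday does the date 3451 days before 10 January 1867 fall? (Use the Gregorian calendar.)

First find the weekday of Jan 10, 1867. Doomsday rule: the anchor day for the 1800s is Friday. For year 67: 67÷12 = 5 r 7, and 7÷4 = 1, so 5+7+1 = 13.
Friday + 13 ≡ Thursday — that's 1867's doomsday.
In January the doomsday date is Jan 3 (1867 is not a leap year).
Jan 10 is 7 days after Jan 3; 7 mod 7 = 0, so Thursday + 0 = Thursday.
3451 mod 7 = 0, so 3451 days before a Thursday is Thursday − 0 = Thursday.

Thursday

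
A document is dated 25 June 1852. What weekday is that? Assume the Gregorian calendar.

Doomsday rule: the anchor day for the 1800s is Friday. For year 52: 52÷12 = 4 r 4, and 4÷4 = 1, so 4+4+1 = 9.
Friday + 9 ≡ Sunday — that's 1852's doomsday.
In June the doomsday date is Jun 6.
Jun 25 is 19 days after Jun 6; 19 mod 7 = 5, so Sunday + 5 = Friday.

Friday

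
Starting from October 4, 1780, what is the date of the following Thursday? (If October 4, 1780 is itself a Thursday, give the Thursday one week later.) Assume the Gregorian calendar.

October 5, 1780

Oct 4, 1780 is a Wednesday.
From Wednesday to the next Thursday is 1 day.
Oct 4, 1780 + 1 = Oct 5, 1780.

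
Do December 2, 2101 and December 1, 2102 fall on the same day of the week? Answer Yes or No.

From Dec 2, 2101 to Dec 1, 2102 is 364 days.
364 mod 7 = 0, so they are the same weekday.
(Dec 2, 2101 is a Friday; Dec 1, 2102 is a Friday.)

Yes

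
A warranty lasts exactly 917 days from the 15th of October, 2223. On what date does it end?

+366 (one year; includes Feb 29, 2224) → Oct 15, 2224 (551 left).
+365 (one year) → Oct 15, 2225 (186 left).
Oct has 31 days: +17 → Nov 1, 2225 (169 left).
Nov has 30 days: +30 → Dec 1, 2225 (139 left).
Dec has 31 days: +31 → Jan 1, 2226 (108 left).
Jan has 31 days: +31 → Feb 1, 2226 (77 left).
Feb has 28 days: +28 → Mar 1, 2226 (49 left).
Mar has 31 days: +31 → Apr 1, 2226 (18 left).
+18 → Apr 19, 2226.

April 19, 2226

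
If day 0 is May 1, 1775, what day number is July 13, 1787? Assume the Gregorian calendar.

4456

May 1, 1775 → May 1, 1776: 366 days (Feb 29, 1776 is in that span).
May 1, 1776 → May 1, 1777: 365 days.
May 1, 1777 → May 1, 1778: 365 days.
May 1, 1778 → May 1, 1779: 365 days.
May 1, 1779 → May 1, 1780: 366 days (Feb 29, 1780 is in that span).
May 1, 1780 → May 1, 1781: 365 days.
May 1, 1781 → May 1, 1782: 365 days.
May 1, 1782 → May 1, 1783: 365 days.
May 1, 1783 → May 1, 1784: 366 days (Feb 29, 1784 is in that span).
May 1, 1784 → May 1, 1785: 365 days.
May 1, 1785 → May 1, 1786: 365 days.
May 1, 1786 → May 1, 1787: 365 days.
May 1, 1787 → Jun 1, 1787: 31 days (May has 31).
Jun 1, 1787 → Jul 1, 1787: 30 days (June has 30).
Jul 1, 1787 → Jul 13, 1787: 12 days.
Total: 4456 days.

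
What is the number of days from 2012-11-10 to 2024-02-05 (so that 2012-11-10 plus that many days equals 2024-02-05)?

4104

Nov 10, 2012 → Nov 10, 2013: 365 days.
Nov 10, 2013 → Nov 10, 2014: 365 days.
Nov 10, 2014 → Nov 10, 2015: 365 days.
Nov 10, 2015 → Nov 10, 2016: 366 days (Feb 29, 2016 is in that span).
Nov 10, 2016 → Nov 10, 2017: 365 days.
Nov 10, 2017 → Nov 10, 2018: 365 days.
Nov 10, 2018 → Nov 10, 2019: 365 days.
Nov 10, 2019 → Nov 10, 2020: 366 days (Feb 29, 2020 is in that span).
Nov 10, 2020 → Nov 10, 2021: 365 days.
Nov 10, 2021 → Nov 10, 2022: 365 days.
Nov 10, 2022 → Nov 10, 2023: 365 days.
Nov 10, 2023 → Dec 10, 2023: 30 days (November has 30).
Dec 10, 2023 → Jan 10, 2024: 31 days (December has 31).
Jan 10, 2024 → Feb 5, 2024: 26 days.
Total: 4104 days.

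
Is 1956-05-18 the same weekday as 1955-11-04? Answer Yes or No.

Yes

From Nov 4, 1955 to May 18, 1956 is 196 days.
196 mod 7 = 0, so they are the same weekday.
(Nov 4, 1955 is a Friday; May 18, 1956 is a Friday.)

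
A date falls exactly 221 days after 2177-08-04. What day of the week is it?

Friday

First find the weekday of Aug 4, 2177. Doomsday rule: the anchor day for the 2100s is Sunday. For year 77: 77÷12 = 6 r 5, and 5÷4 = 1, so 6+5+1 = 12.
Sunday + 12 ≡ Friday — that's 2177's doomsday.
In August the doomsday date is Aug 8.
Aug 4 is 4 days before Aug 8; 4 mod 7 = 4, so Friday − 4 = Monday.
221 mod 7 = 4, so 221 days after a Monday is Monday + 4 = Friday.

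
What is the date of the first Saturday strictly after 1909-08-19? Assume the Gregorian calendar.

August 21, 1909

Aug 19, 1909 is a Thursday.
From Thursday to the next Saturday is 2 days.
Aug 19, 1909 + 2 = Aug 21, 1909.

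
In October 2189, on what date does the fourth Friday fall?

October 1, 2189 is a Thursday.
The first Friday is therefore October 2 (1 days later).
The fourth Friday is 2 + 3×7 = October 23.

October 23, 2189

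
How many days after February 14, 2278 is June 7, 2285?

2670

Feb 14, 2278 → Feb 14, 2279: 365 days.
Feb 14, 2279 → Feb 14, 2280: 365 days.
Feb 14, 2280 → Feb 14, 2281: 366 days (Feb 29, 2280 is in that span).
Feb 14, 2281 → Feb 14, 2282: 365 days.
Feb 14, 2282 → Feb 14, 2283: 365 days.
Feb 14, 2283 → Feb 14, 2284: 365 days.
Feb 14, 2284 → Feb 14, 2285: 366 days (Feb 29, 2284 is in that span).
Feb 14, 2285 → Mar 14, 2285: 28 days (February has 28).
Mar 14, 2285 → Apr 14, 2285: 31 days (March has 31).
Apr 14, 2285 → May 14, 2285: 30 days (April has 30).
May 14, 2285 → Jun 7, 2285: 24 days.
Total: 2670 days.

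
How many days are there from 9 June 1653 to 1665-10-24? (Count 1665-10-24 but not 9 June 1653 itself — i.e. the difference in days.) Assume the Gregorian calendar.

4520

Jun 9, 1653 → Jun 9, 1654: 365 days.
Jun 9, 1654 → Jun 9, 1655: 365 days.
Jun 9, 1655 → Jun 9, 1656: 366 days (Feb 29, 1656 is in that span).
Jun 9, 1656 → Jun 9, 1657: 365 days.
Jun 9, 1657 → Jun 9, 1658: 365 days.
Jun 9, 1658 → Jun 9, 1659: 365 days.
Jun 9, 1659 → Jun 9, 1660: 366 days (Feb 29, 1660 is in that span).
Jun 9, 1660 → Jun 9, 1661: 365 days.
Jun 9, 1661 → Jun 9, 1662: 365 days.
Jun 9, 1662 → Jun 9, 1663: 365 days.
Jun 9, 1663 → Jun 9, 1664: 366 days (Feb 29, 1664 is in that span).
Jun 9, 1664 → Jun 9, 1665: 365 days.
Jun 9, 1665 → Jul 9, 1665: 30 days (June has 30).
Jul 9, 1665 → Aug 9, 1665: 31 days (July has 31).
Aug 9, 1665 → Sep 9, 1665: 31 days (August has 31).
Sep 9, 1665 → Oct 9, 1665: 30 days (September has 30).
Oct 9, 1665 → Oct 24, 1665: 15 days.
Total: 4520 days.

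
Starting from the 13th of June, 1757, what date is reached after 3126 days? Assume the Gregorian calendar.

+365 (one year) → Jun 13, 1758 (2761 left).
+365 (one year) → Jun 13, 1759 (2396 left).
+366 (one year; includes Feb 29, 1760) → Jun 13, 1760 (2030 left).
+365 (one year) → Jun 13, 1761 (1665 left).
+365 (one year) → Jun 13, 1762 (1300 left).
+365 (one year) → Jun 13, 1763 (935 left).
+366 (one year; includes Feb 29, 1764) → Jun 13, 1764 (569 left).
+365 (one year) → Jun 13, 1765 (204 left).
Jun has 30 days: +18 → Jul 1, 1765 (186 left).
Jul has 31 days: +31 → Aug 1, 1765 (155 left).
Aug has 31 days: +31 → Sep 1, 1765 (124 left).
Sep has 30 days: +30 → Oct 1, 1765 (94 left).
Oct has 31 days: +31 → Nov 1, 1765 (63 left).
Nov has 30 days: +30 → Dec 1, 1765 (33 left).
Dec has 31 days: +31 → Jan 1, 1766 (2 left).
+2 → Jan 3, 1766.

January 3, 1766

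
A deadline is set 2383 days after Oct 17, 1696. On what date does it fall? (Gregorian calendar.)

April 28, 1703

+365 (one year) → Oct 17, 1697 (2018 left).
+365 (one year) → Oct 17, 1698 (1653 left).
+365 (one year) → Oct 17, 1699 (1288 left).
+365 (one year) → Oct 17, 1700 (923 left).
+365 (one year) → Oct 17, 1701 (558 left).
+365 (one year) → Oct 17, 1702 (193 left).
Oct has 31 days: +15 → Nov 1, 1702 (178 left).
Nov has 30 days: +30 → Dec 1, 1702 (148 left).
Dec has 31 days: +31 → Jan 1, 1703 (117 left).
Jan has 31 days: +31 → Feb 1, 1703 (86 left).
Feb has 28 days: +28 → Mar 1, 1703 (58 left).
Mar has 31 days: +31 → Apr 1, 1703 (27 left).
+27 → Apr 28, 1703.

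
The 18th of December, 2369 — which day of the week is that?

Doomsday rule: the anchor day for the 2300s is Wednesday. For year 69: 69÷12 = 5 r 9, and 9÷4 = 2, so 5+9+2 = 16.
Wednesday + 16 ≡ Friday — that's 2369's doomsday.
In December the doomsday date is Dec 12.
Dec 18 is 6 days after Dec 12; 6 mod 7 = 6, so Friday + 6 = Thursday.

Thursday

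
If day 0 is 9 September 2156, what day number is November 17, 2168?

4452

Sep 9, 2156 → Sep 9, 2157: 365 days.
Sep 9, 2157 → Sep 9, 2158: 365 days.
Sep 9, 2158 → Sep 9, 2159: 365 days.
Sep 9, 2159 → Sep 9, 2160: 366 days (Feb 29, 2160 is in that span).
Sep 9, 2160 → Sep 9, 2161: 365 days.
Sep 9, 2161 → Sep 9, 2162: 365 days.
Sep 9, 2162 → Sep 9, 2163: 365 days.
Sep 9, 2163 → Sep 9, 2164: 366 days (Feb 29, 2164 is in that span).
Sep 9, 2164 → Sep 9, 2165: 365 days.
Sep 9, 2165 → Sep 9, 2166: 365 days.
Sep 9, 2166 → Sep 9, 2167: 365 days.
Sep 9, 2167 → Sep 9, 2168: 366 days (Feb 29, 2168 is in that span).
Sep 9, 2168 → Oct 9, 2168: 30 days (September has 30).
Oct 9, 2168 → Nov 9, 2168: 31 days (October has 31).
Nov 9, 2168 → Nov 17, 2168: 8 days.
Total: 4452 days.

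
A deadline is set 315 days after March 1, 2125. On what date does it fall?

January 10, 2126

Mar has 31 days: +31 → Apr 1, 2125 (284 left).
Apr has 30 days: +30 → May 1, 2125 (254 left).
May has 31 days: +31 → Jun 1, 2125 (223 left).
Jun has 30 days: +30 → Jul 1, 2125 (193 left).
Jul has 31 days: +31 → Aug 1, 2125 (162 left).
Aug has 31 days: +31 → Sep 1, 2125 (131 left).
Sep has 30 days: +30 → Oct 1, 2125 (101 left).
Oct has 31 days: +31 → Nov 1, 2125 (70 left).
Nov has 30 days: +30 → Dec 1, 2125 (40 left).
Dec has 31 days: +31 → Jan 1, 2126 (9 left).
+9 → Jan 10, 2126.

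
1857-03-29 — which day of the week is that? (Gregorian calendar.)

Sunday

Doomsday rule: the anchor day for the 1800s is Friday. For year 57: 57÷12 = 4 r 9, and 9÷4 = 2, so 4+9+2 = 15.
Friday + 15 ≡ Saturday — that's 1857's doomsday.
In March the doomsday date is Mar 14.
Mar 29 is 15 days after Mar 14; 15 mod 7 = 1, so Saturday + 1 = Sunday.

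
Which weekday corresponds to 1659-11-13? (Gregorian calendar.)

Doomsday rule: the anchor day for the 1600s is Tuesday. For year 59: 59÷12 = 4 r 11, and 11÷4 = 2, so 4+11+2 = 17.
Tuesday + 17 ≡ Friday — that's 1659's doomsday.
In November the doomsday date is Nov 7.
Nov 13 is 6 days after Nov 7; 6 mod 7 = 6, so Friday + 6 = Thursday.

Thursday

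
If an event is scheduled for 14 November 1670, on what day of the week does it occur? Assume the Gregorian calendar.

Doomsday rule: the anchor day for the 1600s is Tuesday. For year 70: 70÷12 = 5 r 10, and 10÷4 = 2, so 5+10+2 = 17.
Tuesday + 17 ≡ Friday — that's 1670's doomsday.
In November the doomsday date is Nov 7.
Nov 14 is 7 days after Nov 7; 7 mod 7 = 0, so Friday + 0 = Friday.

Friday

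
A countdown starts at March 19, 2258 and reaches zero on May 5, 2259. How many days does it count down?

Mar 19, 2258 → Mar 19, 2259: 365 days.
Mar 19, 2259 → Apr 19, 2259: 31 days (March has 31).
Apr 19, 2259 → May 5, 2259: 16 days.
Total: 412 days.

412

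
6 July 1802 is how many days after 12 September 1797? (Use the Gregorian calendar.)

Sep 12, 1797 → Sep 12, 1798: 365 days.
Sep 12, 1798 → Sep 12, 1799: 365 days.
Sep 12, 1799 → Sep 12, 1800: 365 days.
Sep 12, 1800 → Sep 12, 1801: 365 days.
Sep 12, 1801 → Oct 12, 1801: 30 days (September has 30).
Oct 12, 1801 → Nov 12, 1801: 31 days (October has 31).
Nov 12, 1801 → Dec 12, 1801: 30 days (November has 30).
Dec 12, 1801 → Jan 12, 1802: 31 days (December has 31).
Jan 12, 1802 → Feb 12, 1802: 31 days (January has 31).
Feb 12, 1802 → Mar 12, 1802: 28 days (February has 28).
Mar 12, 1802 → Apr 12, 1802: 31 days (March has 31).
Apr 12, 1802 → May 12, 1802: 30 days (April has 30).
May 12, 1802 → Jun 12, 1802: 31 days (May has 31).
Jun 12, 1802 → Jul 6, 1802: 24 days.
Total: 1757 days.

1757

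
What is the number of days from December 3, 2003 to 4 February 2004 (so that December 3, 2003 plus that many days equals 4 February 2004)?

Dec 3, 2003 → Jan 3, 2004: 31 days (December has 31).
Jan 3, 2004 → Feb 3, 2004: 31 days (January has 31).
Feb 3, 2004 → Feb 4, 2004: 1 days.
Total: 63 days.

63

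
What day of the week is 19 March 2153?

Doomsday rule: the anchor day for the 2100s is Sunday. For year 53: 53÷12 = 4 r 5, and 5÷4 = 1, so 4+5+1 = 10.
Sunday + 10 ≡ Wednesday — that's 2153's doomsday.
In March the doomsday date is Mar 14.
Mar 19 is 5 days after Mar 14; 5 mod 7 = 5, so Wednesday + 5 = Monday.

Monday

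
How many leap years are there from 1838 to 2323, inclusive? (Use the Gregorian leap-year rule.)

117

Multiples of 4 in [1838,2323]: 121.
Of those, multiples of 100: 5 (not leap unless ÷400).
Multiples of 400: 1.
Leap years = 121 − 5 + 1 = 117.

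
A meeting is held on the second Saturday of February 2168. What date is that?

February 13, 2168

February 1, 2168 is a Monday.
The first Saturday is therefore February 6 (5 days later).
The second Saturday is 6 + 1×7 = February 13.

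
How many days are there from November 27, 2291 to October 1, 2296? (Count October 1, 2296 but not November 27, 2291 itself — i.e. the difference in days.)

Nov 27, 2291 → Nov 27, 2292: 366 days (Feb 29, 2292 is in that span).
Nov 27, 2292 → Nov 27, 2293: 365 days.
Nov 27, 2293 → Nov 27, 2294: 365 days.
Nov 27, 2294 → Nov 27, 2295: 365 days.
Nov 27, 2295 → Dec 27, 2295: 30 days (November has 30).
Dec 27, 2295 → Jan 27, 2296: 31 days (December has 31).
Jan 27, 2296 → Feb 27, 2296: 31 days (January has 31).
Feb 27, 2296 → Mar 27, 2296: 29 days (February has 29).
Mar 27, 2296 → Apr 27, 2296: 31 days (March has 31).
Apr 27, 2296 → May 27, 2296: 30 days (April has 30).
May 27, 2296 → Jun 27, 2296: 31 days (May has 31).
Jun 27, 2296 → Jul 27, 2296: 30 days (June has 30).
Jul 27, 2296 → Aug 27, 2296: 31 days (July has 31).
Aug 27, 2296 → Sep 27, 2296: 31 days (August has 31).
Sep 27, 2296 → Oct 1, 2296: 4 days.
Total: 1770 days.

1770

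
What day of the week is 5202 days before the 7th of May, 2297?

First find the weekday of May 7, 2297. Doomsday rule: the anchor day for the 2200s is Friday. For year 97: 97÷12 = 8 r 1, and 1÷4 = 0, so 8+1+0 = 9.
Friday + 9 ≡ Sunday — that's 2297's doomsday.
In May the doomsday date is May 9.
May 7 is 2 days before May 9; 2 mod 7 = 2, so Sunday − 2 = Friday.
5202 mod 7 = 1, so 5202 days before a Friday is Friday − 1 = Thursday.

Thursday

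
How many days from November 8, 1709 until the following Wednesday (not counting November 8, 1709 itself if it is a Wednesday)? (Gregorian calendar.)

Nov 8, 1709 is a Friday.
From Friday to the next Wednesday is 5 days.

5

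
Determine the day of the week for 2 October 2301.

Doomsday rule: the anchor day for the 2300s is Wednesday. For year 01: 1÷12 = 0 r 1, and 1÷4 = 0, so 0+1+0 = 1.
Wednesday + 1 ≡ Thursday — that's 2301's doomsday.
In October the doomsday date is Oct 10.
Oct 2 is 8 days before Oct 10; 8 mod 7 = 1, so Thursday − 1 = Wednesday.

Wednesday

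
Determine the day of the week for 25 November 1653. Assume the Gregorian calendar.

Tuesday

Doomsday rule: the anchor day for the 1600s is Tuesday. For year 53: 53÷12 = 4 r 5, and 5÷4 = 1, so 4+5+1 = 10.
Tuesday + 10 ≡ Friday — that's 1653's doomsday.
In November the doomsday date is Nov 7.
Nov 25 is 18 days after Nov 7; 18 mod 7 = 4, so Friday + 4 = Tuesday.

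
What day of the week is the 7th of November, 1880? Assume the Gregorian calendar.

Doomsday rule: the anchor day for the 1800s is Friday. For year 80: 80÷12 = 6 r 8, and 8÷4 = 2, so 6+8+2 = 16.
Friday + 16 ≡ Sunday — that's 1880's doomsday.
In November the doomsday date is Nov 7.
Nov 7 is the doomsday itself: Sunday.

Sunday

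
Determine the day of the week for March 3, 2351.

Saturday

Doomsday rule: the anchor day for the 2300s is Wednesday. For year 51: 51÷12 = 4 r 3, and 3÷4 = 0, so 4+3+0 = 7.
Wednesday + 7 ≡ Wednesday — that's 2351's doomsday.
In March the doomsday date is Mar 14.
Mar 3 is 11 days before Mar 14; 11 mod 7 = 4, so Wednesday − 4 = Saturday.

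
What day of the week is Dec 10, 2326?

Doomsday rule: the anchor day for the 2300s is Wednesday. For year 26: 26÷12 = 2 r 2, and 2÷4 = 0, so 2+2+0 = 4.
Wednesday + 4 ≡ Sunday — that's 2326's doomsday.
In December the doomsday date is Dec 12.
Dec 10 is 2 days before Dec 12; 2 mod 7 = 2, so Sunday − 2 = Friday.

Friday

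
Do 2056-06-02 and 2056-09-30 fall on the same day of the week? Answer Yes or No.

No

From Jun 2, 2056 to Sep 30, 2056 is 120 days.
120 mod 7 = 1, so they are different weekdays.
(Jun 2, 2056 is a Friday; Sep 30, 2056 is a Saturday.)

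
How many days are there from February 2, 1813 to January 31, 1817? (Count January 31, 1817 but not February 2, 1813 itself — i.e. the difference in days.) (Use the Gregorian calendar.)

Feb 2, 1813 → Feb 2, 1814: 365 days.
Feb 2, 1814 → Feb 2, 1815: 365 days.
Feb 2, 1815 → Feb 2, 1816: 365 days.
Feb 2, 1816 → Mar 2, 1816: 29 days (February has 29).
Mar 2, 1816 → Apr 2, 1816: 31 days (March has 31).
Apr 2, 1816 → May 2, 1816: 30 days (April has 30).
May 2, 1816 → Jun 2, 1816: 31 days (May has 31).
Jun 2, 1816 → Jul 2, 1816: 30 days (June has 30).
Jul 2, 1816 → Aug 2, 1816: 31 days (July has 31).
Aug 2, 1816 → Sep 2, 1816: 31 days (August has 31).
Sep 2, 1816 → Oct 2, 1816: 30 days (September has 30).
Oct 2, 1816 → Nov 2, 1816: 31 days (October has 31).
Nov 2, 1816 → Dec 2, 1816: 30 days (November has 30).
Dec 2, 1816 → Jan 2, 1817: 31 days (December has 31).
Jan 2, 1817 → Jan 31, 1817: 29 days.
Total: 1459 days.

1459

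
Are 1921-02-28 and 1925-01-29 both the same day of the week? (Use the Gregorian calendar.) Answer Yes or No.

From Feb 28, 1921 to Jan 29, 1925 is 1431 days.
1431 mod 7 = 3, so they are different weekdays.
(Feb 28, 1921 is a Monday; Jan 29, 1925 is a Thursday.)

No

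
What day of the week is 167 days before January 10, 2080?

Thursday

Jan 10, 2080 is a Wednesday.
167 mod 7 = 6, so 167 days before a Wednesday is Wednesday − 6 = Thursday.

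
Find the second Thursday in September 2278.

September 1, 2278 is a Sunday.
The first Thursday is therefore September 5 (4 days later).
The second Thursday is 5 + 1×7 = September 12.

September 12, 2278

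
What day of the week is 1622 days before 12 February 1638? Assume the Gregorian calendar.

First find the weekday of Feb 12, 1638. Doomsday rule: the anchor day for the 1600s is Tuesday. For year 38: 38÷12 = 3 r 2, and 2÷4 = 0, so 3+2+0 = 5.
Tuesday + 5 ≡ Sunday — that's 1638's doomsday.
In February the doomsday date is Feb 28 (1638 is not a leap year).
Feb 12 is 16 days before Feb 28; 16 mod 7 = 2, so Sunday − 2 = Friday.
1622 mod 7 = 5, so 1622 days before a Friday is Friday − 5 = Sunday.

Sunday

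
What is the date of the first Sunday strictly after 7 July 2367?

July 9, 2367

Jul 7, 2367 is a Friday.
From Friday to the next Sunday is 2 days.
Jul 7, 2367 + 2 = Jul 9, 2367.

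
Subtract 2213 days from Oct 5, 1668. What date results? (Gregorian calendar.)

September 14, 1662

−366 (one year; includes Feb 29, 1668) → Oct 5, 1667 (1847 left).
−365 (one year) → Oct 5, 1666 (1482 left).
−365 (one year) → Oct 5, 1665 (1117 left).
−365 (one year) → Oct 5, 1664 (752 left).
−366 (one year; includes Feb 29, 1664) → Oct 5, 1663 (386 left).
−5 → Sep 30, 1663 (end of Sep, 30 days; 381 left).
−30 → Aug 31, 1663 (end of Aug, 31 days; 351 left).
−31 → Jul 31, 1663 (end of Jul, 31 days; 320 left).
−31 → Jun 30, 1663 (end of Jun, 30 days; 289 left).
−30 → May 31, 1663 (end of May, 31 days; 259 left).
−31 → Apr 30, 1663 (end of Apr, 30 days; 228 left).
−30 → Mar 31, 1663 (end of Mar, 31 days; 198 left).
−31 → Feb 28, 1663 (end of Feb, 28 days; 167 left).
−28 → Jan 31, 1663 (end of Jan, 31 days; 139 left).
−31 → Dec 31, 1662 (end of Dec, 31 days; 108 left).
−31 → Nov 30, 1662 (end of Nov, 30 days; 77 left).
−30 → Oct 31, 1662 (end of Oct, 31 days; 47 left).
−31 → Sep 30, 1662 (end of Sep, 30 days; 16 left).
−16 → Sep 14, 1662.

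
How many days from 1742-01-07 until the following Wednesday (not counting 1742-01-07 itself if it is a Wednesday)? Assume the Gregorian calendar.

3

Jan 7, 1742 is a Sunday.
From Sunday to the next Wednesday is 3 days.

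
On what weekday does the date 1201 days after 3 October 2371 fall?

First find the weekday of Oct 3, 2371. Doomsday rule: the anchor day for the 2300s is Wednesday. For year 71: 71÷12 = 5 r 11, and 11÷4 = 2, so 5+11+2 = 18.
Wednesday + 18 ≡ Sunday — that's 2371's doomsday.
In October the doomsday date is Oct 10.
Oct 3 is 7 days before Oct 10; 7 mod 7 = 0, so Sunday − 0 = Sunday.
1201 mod 7 = 4, so 1201 days after a Sunday is Sunday + 4 = Thursday.

Thursday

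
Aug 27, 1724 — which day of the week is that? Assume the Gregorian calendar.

Sunday

Doomsday rule: the anchor day for the 1700s is Sunday. For year 24: 24÷12 = 2 r 0, and 0÷4 = 0, so 2+0+0 = 2.
Sunday + 2 ≡ Tuesday — that's 1724's doomsday.
In August the doomsday date is Aug 8.
Aug 27 is 19 days after Aug 8; 19 mod 7 = 5, so Tuesday + 5 = Sunday.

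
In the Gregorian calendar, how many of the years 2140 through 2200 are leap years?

Multiples of 4 in [2140,2200]: 16.
Of those, multiples of 100: 1 (not leap unless ÷400).
Multiples of 400: 0.
Leap years = 16 − 1 + 0 = 15.

15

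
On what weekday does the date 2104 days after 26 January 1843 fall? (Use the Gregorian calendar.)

Monday

Jan 26, 1843 is a Thursday.
2104 mod 7 = 4, so 2104 days after a Thursday is Thursday + 4 = Monday.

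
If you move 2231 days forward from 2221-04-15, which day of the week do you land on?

Friday

First find the weekday of Apr 15, 2221. Doomsday rule: the anchor day for the 2200s is Friday. For year 21: 21÷12 = 1 r 9, and 9÷4 = 2, so 1+9+2 = 12.
Friday + 12 ≡ Wednesday — that's 2221's doomsday.
In April the doomsday date is Apr 4.
Apr 15 is 11 days after Apr 4; 11 mod 7 = 4, so Wednesday + 4 = Sunday.
2231 mod 7 = 5, so 2231 days after a Sunday is Sunday + 5 = Friday.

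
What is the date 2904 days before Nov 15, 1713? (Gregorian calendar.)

−365 (one year) → Nov 15, 1712 (2539 left).
−366 (one year; includes Feb 29, 1712) → Nov 15, 1711 (2173 left).
−365 (one year) → Nov 15, 1710 (1808 left).
−365 (one year) → Nov 15, 1709 (1443 left).
−365 (one year) → Nov 15, 1708 (1078 left).
−366 (one year; includes Feb 29, 1708) → Nov 15, 1707 (712 left).
−365 (one year) → Nov 15, 1706 (347 left).
−15 → Oct 31, 1706 (end of Oct, 31 days; 332 left).
−31 → Sep 30, 1706 (end of Sep, 30 days; 301 left).
−30 → Aug 31, 1706 (end of Aug, 31 days; 271 left).
−31 → Jul 31, 1706 (end of Jul, 31 days; 240 left).
−31 → Jun 30, 1706 (end of Jun, 30 days; 209 left).
−30 → May 31, 1706 (end of May, 31 days; 179 left).
−31 → Apr 30, 1706 (end of Apr, 30 days; 148 left).
−30 → Mar 31, 1706 (end of Mar, 31 days; 118 left).
−31 → Feb 28, 1706 (end of Feb, 28 days; 87 left).
−28 → Jan 31, 1706 (end of Jan, 31 days; 59 left).
−31 → Dec 31, 1705 (end of Dec, 31 days; 28 left).
−28 → Dec 3, 1705.

December 3, 1705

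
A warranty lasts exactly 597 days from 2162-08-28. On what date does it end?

April 16, 2164

+365 (one year) → Aug 28, 2163 (232 left).
Aug has 31 days: +4 → Sep 1, 2163 (228 left).
Sep has 30 days: +30 → Oct 1, 2163 (198 left).
Oct has 31 days: +31 → Nov 1, 2163 (167 left).
Nov has 30 days: +30 → Dec 1, 2163 (137 left).
Dec has 31 days: +31 → Jan 1, 2164 (106 left).
Jan has 31 days: +31 → Feb 1, 2164 (75 left).
Feb has 29 days: +29 → Mar 1, 2164 (46 left).
Mar has 31 days: +31 → Apr 1, 2164 (15 left).
+15 → Apr 16, 2164.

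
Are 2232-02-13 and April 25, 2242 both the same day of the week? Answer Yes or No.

Yes

From Feb 13, 2232 to Apr 25, 2242 is 3724 days.
3724 mod 7 = 0, so they are the same weekday.
(Feb 13, 2232 is a Monday; Apr 25, 2242 is a Monday.)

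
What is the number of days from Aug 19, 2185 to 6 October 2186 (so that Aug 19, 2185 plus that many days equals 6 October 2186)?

Aug 19, 2185 → Aug 19, 2186: 365 days.
Aug 19, 2186 → Sep 19, 2186: 31 days (August has 31).
Sep 19, 2186 → Oct 6, 2186: 17 days.
Total: 413 days.

413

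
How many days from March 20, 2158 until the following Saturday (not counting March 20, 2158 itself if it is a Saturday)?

5

Mar 20, 2158 is a Monday.
From Monday to the next Saturday is 5 days.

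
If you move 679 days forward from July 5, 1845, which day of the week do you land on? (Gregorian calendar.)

Saturday

First find the weekday of Jul 5, 1845. Doomsday rule: the anchor day for the 1800s is Friday. For year 45: 45÷12 = 3 r 9, and 9÷4 = 2, so 3+9+2 = 14.
Friday + 14 ≡ Friday — that's 1845's doomsday.
In July the doomsday date is Jul 11.
Jul 5 is 6 days before Jul 11; 6 mod 7 = 6, so Friday − 6 = Saturday.
679 mod 7 = 0, so 679 days after a Saturday is Saturday + 0 = Saturday.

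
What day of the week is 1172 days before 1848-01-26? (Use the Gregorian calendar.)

First find the weekday of Jan 26, 1848. Doomsday rule: the anchor day for the 1800s is Friday. For year 48: 48÷12 = 4 r 0, and 0÷4 = 0, so 4+0+0 = 4.
Friday + 4 ≡ Tuesday — that's 1848's doomsday.
In January the doomsday date is Jan 4 (1848 is a leap year (divisible by 4)).
Jan 26 is 22 days after Jan 4; 22 mod 7 = 1, so Tuesday + 1 = Wednesday.
1172 mod 7 = 3, so 1172 days before a Wednesday is Wednesday − 3 = Sunday.

Sunday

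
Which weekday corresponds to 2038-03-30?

Tuesday

Doomsday rule: the anchor day for the 2000s is Tuesday. For year 38: 38÷12 = 3 r 2, and 2÷4 = 0, so 3+2+0 = 5.
Tuesday + 5 ≡ Sunday — that's 2038's doomsday.
In March the doomsday date is Mar 14.
Mar 30 is 16 days after Mar 14; 16 mod 7 = 2, so Sunday + 2 = Tuesday.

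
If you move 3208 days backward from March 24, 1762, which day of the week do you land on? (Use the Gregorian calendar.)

Monday

First find the weekday of Mar 24, 1762. Doomsday rule: the anchor day for the 1700s is Sunday. For year 62: 62÷12 = 5 r 2, and 2÷4 = 0, so 5+2+0 = 7.
Sunday + 7 ≡ Sunday — that's 1762's doomsday.
In March the doomsday date is Mar 14.
Mar 24 is 10 days after Mar 14; 10 mod 7 = 3, so Sunday + 3 = Wednesday.
3208 mod 7 = 2, so 3208 days before a Wednesday is Wednesday − 2 = Monday.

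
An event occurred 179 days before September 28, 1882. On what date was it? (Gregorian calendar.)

−28 → Aug 31, 1882 (end of Aug, 31 days; 151 left).
−31 → Jul 31, 1882 (end of Jul, 31 days; 120 left).
−31 → Jun 30, 1882 (end of Jun, 30 days; 89 left).
−30 → May 31, 1882 (end of May, 31 days; 59 left).
−31 → Apr 30, 1882 (end of Apr, 30 days; 28 left).
−28 → Apr 2, 1882.

April 2, 1882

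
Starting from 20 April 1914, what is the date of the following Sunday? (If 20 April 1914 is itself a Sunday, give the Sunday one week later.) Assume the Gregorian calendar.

Apr 20, 1914 is a Monday.
From Monday to the next Sunday is 6 days.
Apr 20, 1914 + 6 = Apr 26, 1914.

April 26, 1914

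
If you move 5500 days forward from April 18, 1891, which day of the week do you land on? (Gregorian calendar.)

Thursday

Apr 18, 1891 is a Saturday.
5500 mod 7 = 5, so 5500 days after a Saturday is Saturday + 5 = Thursday.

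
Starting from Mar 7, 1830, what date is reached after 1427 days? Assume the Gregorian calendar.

February 1, 1834

+365 (one year) → Mar 7, 1831 (1062 left).
+366 (one year; includes Feb 29, 1832) → Mar 7, 1832 (696 left).
+365 (one year) → Mar 7, 1833 (331 left).
Mar has 31 days: +25 → Apr 1, 1833 (306 left).
Apr has 30 days: +30 → May 1, 1833 (276 left).
May has 31 days: +31 → Jun 1, 1833 (245 left).
Jun has 30 days: +30 → Jul 1, 1833 (215 left).
Jul has 31 days: +31 → Aug 1, 1833 (184 left).
Aug has 31 days: +31 → Sep 1, 1833 (153 left).
Sep has 30 days: +30 → Oct 1, 1833 (123 left).
Oct has 31 days: +31 → Nov 1, 1833 (92 left).
Nov has 30 days: +30 → Dec 1, 1833 (62 left).
Dec has 31 days: +31 → Jan 1, 1834 (31 left).
Jan has 31 days: +31 → Feb 1, 1834 (0 left).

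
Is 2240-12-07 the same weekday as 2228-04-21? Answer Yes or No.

Yes

From Apr 21, 2228 to Dec 7, 2240 is 4613 days.
4613 mod 7 = 0, so they are the same weekday.
(Apr 21, 2228 is a Monday; Dec 7, 2240 is a Monday.)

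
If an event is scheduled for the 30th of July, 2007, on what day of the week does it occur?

Doomsday rule: the anchor day for the 2000s is Tuesday. For year 07: 7÷12 = 0 r 7, and 7÷4 = 1, so 0+7+1 = 8.
Tuesday + 8 ≡ Wednesday — that's 2007's doomsday.
In July the doomsday date is Jul 11.
Jul 30 is 19 days after Jul 11; 19 mod 7 = 5, so Wednesday + 5 = Monday.

Monday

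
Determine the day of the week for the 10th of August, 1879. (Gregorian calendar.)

Sunday

January 1, 1879 is a Wednesday.
Jan 1, 1879 → Feb 1, 1879: 31 days (January has 31).
Feb 1, 1879 → Mar 1, 1879: 28 days (February has 28).
Mar 1, 1879 → Apr 1, 1879: 31 days (March has 31).
Apr 1, 1879 → May 1, 1879: 30 days (April has 30).
May 1, 1879 → Jun 1, 1879: 31 days (May has 31).
Jun 1, 1879 → Jul 1, 1879: 30 days (June has 30).
Jul 1, 1879 → Aug 1, 1879: 31 days (July has 31).
Aug 1, 1879 → Aug 10, 1879: 9 days.
Total: 221 days.
221 mod 7 = 4, so Wednesday + 4 = Sunday.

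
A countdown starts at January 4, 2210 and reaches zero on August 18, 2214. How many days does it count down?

1687

Jan 4, 2210 → Jan 4, 2211: 365 days.
Jan 4, 2211 → Jan 4, 2212: 365 days.
Jan 4, 2212 → Jan 4, 2213: 366 days (Feb 29, 2212 is in that span).
Jan 4, 2213 → Jan 4, 2214: 365 days.
Jan 4, 2214 → Feb 4, 2214: 31 days (January has 31).
Feb 4, 2214 → Mar 4, 2214: 28 days (February has 28).
Mar 4, 2214 → Apr 4, 2214: 31 days (March has 31).
Apr 4, 2214 → May 4, 2214: 30 days (April has 30).
May 4, 2214 → Jun 4, 2214: 31 days (May has 31).
Jun 4, 2214 → Jul 4, 2214: 30 days (June has 30).
Jul 4, 2214 → Aug 4, 2214: 31 days (July has 31).
Aug 4, 2214 → Aug 18, 2214: 14 days.
Total: 1687 days.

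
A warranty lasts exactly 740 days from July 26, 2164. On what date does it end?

+365 (one year) → Jul 26, 2165 (375 left).
Jul has 31 days: +6 → Aug 1, 2165 (369 left).
Aug has 31 days: +31 → Sep 1, 2165 (338 left).
Sep has 30 days: +30 → Oct 1, 2165 (308 left).
Oct has 31 days: +31 → Nov 1, 2165 (277 left).
Nov has 30 days: +30 → Dec 1, 2165 (247 left).
Dec has 31 days: +31 → Jan 1, 2166 (216 left).
Jan has 31 days: +31 → Feb 1, 2166 (185 left).
Feb has 28 days: +28 → Mar 1, 2166 (157 left).
Mar has 31 days: +31 → Apr 1, 2166 (126 left).
Apr has 30 days: +30 → May 1, 2166 (96 left).
May has 31 days: +31 → Jun 1, 2166 (65 left).
Jun has 30 days: +30 → Jul 1, 2166 (35 left).
Jul has 31 days: +31 → Aug 1, 2166 (4 left).
+4 → Aug 5, 2166.

August 5, 2166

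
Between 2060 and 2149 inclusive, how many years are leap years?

22

Multiples of 4 in [2060,2149]: 23.
Of those, multiples of 100: 1 (not leap unless ÷400).
Multiples of 400: 0.
Leap years = 23 − 1 + 0 = 22.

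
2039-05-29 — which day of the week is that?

January 1, 2039 is a Saturday.
Jan 1, 2039 → Feb 1, 2039: 31 days (January has 31).
Feb 1, 2039 → Mar 1, 2039: 28 days (February has 28).
Mar 1, 2039 → Apr 1, 2039: 31 days (March has 31).
Apr 1, 2039 → May 1, 2039: 30 days (April has 30).
May 1, 2039 → May 29, 2039: 28 days.
Total: 148 days.
148 mod 7 = 1, so Saturday + 1 = Sunday.

Sunday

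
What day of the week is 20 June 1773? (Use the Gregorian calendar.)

Sunday

Doomsday rule: the anchor day for the 1700s is Sunday. For year 73: 73÷12 = 6 r 1, and 1÷4 = 0, so 6+1+0 = 7.
Sunday + 7 ≡ Sunday — that's 1773's doomsday.
In June the doomsday date is Jun 6.
Jun 20 is 14 days after Jun 6; 14 mod 7 = 0, so Sunday + 0 = Sunday.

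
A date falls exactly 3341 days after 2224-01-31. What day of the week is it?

Monday

First find the weekday of Jan 31, 2224. Doomsday rule: the anchor day for the 2200s is Friday. For year 24: 24÷12 = 2 r 0, and 0÷4 = 0, so 2+0+0 = 2.
Friday + 2 ≡ Sunday — that's 2224's doomsday.
In January the doomsday date is Jan 4 (2224 is a leap year (divisible by 4)).
Jan 31 is 27 days after Jan 4; 27 mod 7 = 6, so Sunday + 6 = Saturday.
3341 mod 7 = 2, so 3341 days after a Saturday is Saturday + 2 = Monday.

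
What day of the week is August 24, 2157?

Wednesday

Doomsday rule: the anchor day for the 2100s is Sunday. For year 57: 57÷12 = 4 r 9, and 9÷4 = 2, so 4+9+2 = 15.
Sunday + 15 ≡ Monday — that's 2157's doomsday.
In August the doomsday date is Aug 8.
Aug 24 is 16 days after Aug 8; 16 mod 7 = 2, so Monday + 2 = Wednesday.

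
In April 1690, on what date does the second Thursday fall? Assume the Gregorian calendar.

April 13, 1690

April 1, 1690 is a Saturday.
The first Thursday is therefore April 6 (5 days later).
The second Thursday is 6 + 1×7 = April 13.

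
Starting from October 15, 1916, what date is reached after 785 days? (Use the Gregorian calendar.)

December 9, 1918

+365 (one year) → Oct 15, 1917 (420 left).
+365 (one year) → Oct 15, 1918 (55 left).
Oct has 31 days: +17 → Nov 1, 1918 (38 left).
Nov has 30 days: +30 → Dec 1, 1918 (8 left).
+8 → Dec 9, 1918.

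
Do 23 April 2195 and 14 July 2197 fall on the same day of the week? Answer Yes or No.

From Apr 23, 2195 to Jul 14, 2197 is 813 days.
813 mod 7 = 1, so they are different weekdays.
(Apr 23, 2195 is a Thursday; Jul 14, 2197 is a Friday.)

No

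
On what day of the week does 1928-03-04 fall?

Sunday

Doomsday rule: the anchor day for the 1900s is Wednesday. For year 28: 28÷12 = 2 r 4, and 4÷4 = 1, so 2+4+1 = 7.
Wednesday + 7 ≡ Wednesday — that's 1928's doomsday.
In March the doomsday date is Mar 14.
Mar 4 is 10 days before Mar 14; 10 mod 7 = 3, so Wednesday − 3 = Sunday.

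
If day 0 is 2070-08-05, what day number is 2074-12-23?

Aug 5, 2070 → Aug 5, 2071: 365 days.
Aug 5, 2071 → Aug 5, 2072: 366 days (Feb 29, 2072 is in that span).
Aug 5, 2072 → Aug 5, 2073: 365 days.
Aug 5, 2073 → Aug 5, 2074: 365 days.
Aug 5, 2074 → Sep 5, 2074: 31 days (August has 31).
Sep 5, 2074 → Oct 5, 2074: 30 days (September has 30).
Oct 5, 2074 → Nov 5, 2074: 31 days (October has 31).
Nov 5, 2074 → Dec 5, 2074: 30 days (November has 30).
Dec 5, 2074 → Dec 23, 2074: 18 days.
Total: 1601 days.

1601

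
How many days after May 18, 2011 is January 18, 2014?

976

May 18, 2011 → May 18, 2012: 366 days (Feb 29, 2012 is in that span).
May 18, 2012 → May 18, 2013: 365 days.
May 18, 2013 → Jun 18, 2013: 31 days (May has 31).
Jun 18, 2013 → Jul 18, 2013: 30 days (June has 30).
Jul 18, 2013 → Aug 18, 2013: 31 days (July has 31).
Aug 18, 2013 → Sep 18, 2013: 31 days (August has 31).
Sep 18, 2013 → Oct 18, 2013: 30 days (September has 30).
Oct 18, 2013 → Nov 18, 2013: 31 days (October has 31).
Nov 18, 2013 → Dec 18, 2013: 30 days (November has 30).
Dec 18, 2013 → Jan 18, 2014: 31 days.
Total: 976 days.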